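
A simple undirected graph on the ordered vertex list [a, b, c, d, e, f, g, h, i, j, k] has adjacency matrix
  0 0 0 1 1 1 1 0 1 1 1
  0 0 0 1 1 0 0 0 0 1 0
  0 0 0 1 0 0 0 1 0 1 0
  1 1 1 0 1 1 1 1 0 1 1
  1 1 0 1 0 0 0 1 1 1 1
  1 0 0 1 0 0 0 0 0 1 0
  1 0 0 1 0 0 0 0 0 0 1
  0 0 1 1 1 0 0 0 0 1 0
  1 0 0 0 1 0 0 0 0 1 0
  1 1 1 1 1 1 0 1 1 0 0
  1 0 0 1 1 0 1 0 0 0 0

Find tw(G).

A width-3 tree decomposition is:
Bags: B1 = {a, d, e, k}  B2 = {a, d, e, j}  B3 = {a, d, g, k}  B4 = {a, d, f, j}  B5 = {d, e, h, j}  B6 = {c, d, h, j}  B7 = {b, d, e, j}  B8 = {a, e, i, j}
Tree: B1–B2, B1–B3, B2–B4, B2–B5, B5–B6, B2–B7, B2–B8
The largest bag has 4 vertices, giving width 3; this decomposition certifies tw(G) ≤ 3. Conversely, {a, d, g, k} is a clique of size 4, and the vertices of any clique must share a bag in every tree decomposition; so some bag has ≥ 4 vertices and tw(G) ≥ 3. Combining the bounds, tw(G) = 3.

3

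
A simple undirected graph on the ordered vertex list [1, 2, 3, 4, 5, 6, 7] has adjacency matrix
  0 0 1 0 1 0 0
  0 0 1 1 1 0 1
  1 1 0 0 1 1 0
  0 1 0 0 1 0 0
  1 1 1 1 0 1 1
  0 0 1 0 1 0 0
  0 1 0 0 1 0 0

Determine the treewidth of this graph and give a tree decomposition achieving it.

Treewidth 2.
One such decomposition:
Bags: B1 = {2, 3, 5}  B2 = {2, 5, 7}  B3 = {1, 3, 5}  B4 = {3, 5, 6}  B5 = {2, 4, 5}
Tree: B1–B2, B1–B3, B3–B4, B2–B5

The largest bag has 3 vertices, giving width 2; this decomposition certifies tw(G) ≤ 2. Conversely, {1, 3, 5} is a clique of size 3, and the vertices of any clique must share a bag in every tree decomposition; so some bag has ≥ 3 vertices and tw(G) ≥ 2. The upper and lower bounds meet at 2, so that is the treewidth.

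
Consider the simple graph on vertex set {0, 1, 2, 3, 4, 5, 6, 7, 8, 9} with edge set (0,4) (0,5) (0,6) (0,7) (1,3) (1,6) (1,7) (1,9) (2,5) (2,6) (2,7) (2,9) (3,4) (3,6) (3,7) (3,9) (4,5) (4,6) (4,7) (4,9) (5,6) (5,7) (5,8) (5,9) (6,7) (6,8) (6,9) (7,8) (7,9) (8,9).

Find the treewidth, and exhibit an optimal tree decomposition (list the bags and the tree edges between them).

The largest bag has 5 vertices, giving width 4; this decomposition certifies tw(G) ≤ 4. On the other hand G contains the 5-clique {0, 4, 5, 6, 7}. A clique must lie in a single bag of any decomposition, so no decomposition can have width below 4. The upper and lower bounds meet at 4, so that is the treewidth.

Treewidth 4.
One optimal decomposition is:
Bags: B1 = {5, 6, 7, 8, 9}  B2 = {4, 5, 6, 7, 9}  B3 = {2, 5, 6, 7, 9}  B4 = {3, 4, 6, 7, 9}  B5 = {1, 3, 6, 7, 9}  B6 = {0, 4, 5, 6, 7}
Tree: B1–B2, B1–B3, B2–B4, B4–B5, B2–B6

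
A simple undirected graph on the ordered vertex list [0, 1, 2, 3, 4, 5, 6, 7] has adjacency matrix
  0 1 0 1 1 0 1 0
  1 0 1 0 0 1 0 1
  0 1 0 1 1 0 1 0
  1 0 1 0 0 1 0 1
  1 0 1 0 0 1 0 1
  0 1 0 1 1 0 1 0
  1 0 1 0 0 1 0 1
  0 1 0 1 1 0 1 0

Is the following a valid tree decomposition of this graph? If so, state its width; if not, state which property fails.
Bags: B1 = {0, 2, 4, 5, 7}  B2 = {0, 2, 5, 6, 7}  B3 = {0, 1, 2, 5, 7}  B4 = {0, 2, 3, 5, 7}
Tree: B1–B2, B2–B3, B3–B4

Checking the three conditions: (i) the bags cover all of {0, 1, 2, 3, 4, 5, 6, 7}; (ii) for each edge, some bag contains both endpoints; (iii) the bags containing any fixed vertex form a subtree. All hold, so the decomposition is valid with width 5 − 1 = 4.

Yes; width 4.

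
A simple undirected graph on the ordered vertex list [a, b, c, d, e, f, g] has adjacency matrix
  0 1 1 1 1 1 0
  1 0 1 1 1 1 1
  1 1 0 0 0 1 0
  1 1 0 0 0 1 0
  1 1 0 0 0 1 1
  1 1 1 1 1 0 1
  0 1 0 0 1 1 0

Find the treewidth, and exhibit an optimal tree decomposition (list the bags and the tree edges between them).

Treewidth 3.
One such decomposition:
Bags: B1 = {a, b, e, f}  B2 = {a, b, c, f}  B3 = {b, e, f, g}  B4 = {a, b, d, f}
Tree: B1–B2, B1–B3, B1–B4

Each bag holds 4 vertices, so the decomposition has width 3, which upper-bounds the treewidth. On the other hand G contains the 4-clique {b, e, f, g}. A clique must lie in a single bag of any decomposition, so no decomposition can have width below 3. Combining the bounds, tw(G) = 3.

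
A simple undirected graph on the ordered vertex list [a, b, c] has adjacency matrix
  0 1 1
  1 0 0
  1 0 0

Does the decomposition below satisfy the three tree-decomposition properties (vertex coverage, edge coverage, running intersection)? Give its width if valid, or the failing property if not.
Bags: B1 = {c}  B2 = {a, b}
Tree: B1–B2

No — edge (a,c) lies in no bag.

A tree decomposition must satisfy three properties: every vertex lies in some bag; for every edge, both endpoints lie together in some bag; and for every vertex, the bags containing it form a connected subtree. Here edge (a,c) lies in no bag, so the decomposition is invalid.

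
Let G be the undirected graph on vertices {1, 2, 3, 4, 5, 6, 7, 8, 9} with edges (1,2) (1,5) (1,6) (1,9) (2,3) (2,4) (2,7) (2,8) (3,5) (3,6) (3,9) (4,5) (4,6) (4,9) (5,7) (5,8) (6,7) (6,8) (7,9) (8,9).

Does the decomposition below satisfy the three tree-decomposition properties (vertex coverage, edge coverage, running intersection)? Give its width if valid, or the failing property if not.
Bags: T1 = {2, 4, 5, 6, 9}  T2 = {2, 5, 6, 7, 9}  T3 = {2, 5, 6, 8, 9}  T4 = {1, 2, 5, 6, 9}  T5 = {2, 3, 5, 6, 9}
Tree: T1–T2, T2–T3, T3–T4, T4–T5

Yes; width 4.

Checking the three conditions: (i) the bags cover all of {1, 2, 3, 4, 5, 6, 7, 8, 9}; (ii) for each edge, some bag contains both endpoints; (iii) the bags containing any fixed vertex form a subtree. All hold, so the decomposition is valid with width 5 − 1 = 4.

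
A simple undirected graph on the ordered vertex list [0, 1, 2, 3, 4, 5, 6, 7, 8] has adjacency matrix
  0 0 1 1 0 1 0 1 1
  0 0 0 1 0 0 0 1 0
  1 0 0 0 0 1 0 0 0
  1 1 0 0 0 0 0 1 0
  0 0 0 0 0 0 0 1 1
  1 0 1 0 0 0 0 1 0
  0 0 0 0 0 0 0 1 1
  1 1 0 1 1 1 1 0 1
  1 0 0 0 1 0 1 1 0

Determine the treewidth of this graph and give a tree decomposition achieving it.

Treewidth 2.
One such decomposition:
Bags: B1 = {0, 7, 8}  B2 = {4, 7, 8}  B3 = {6, 7, 8}  B4 = {0, 3, 7}  B5 = {0, 5, 7}  B6 = {1, 3, 7}  B7 = {0, 2, 5}
Tree: B1–B2, B2–B3, B1–B4, B1–B5, B4–B6, B5–B7

Each bag holds 3 vertices, so the decomposition has width 2, which upper-bounds the treewidth. On the other hand G contains the 3-clique {0, 2, 5}. A clique must lie in a single bag of any decomposition, so no decomposition can have width below 2. Hence tw(G) = 2 exactly.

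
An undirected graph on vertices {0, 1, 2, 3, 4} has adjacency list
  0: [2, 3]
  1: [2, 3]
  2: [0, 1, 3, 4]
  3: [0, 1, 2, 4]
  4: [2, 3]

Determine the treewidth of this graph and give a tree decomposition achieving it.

Treewidth 2.
One optimal decomposition is:
Bags: B1 = {0, 2, 3}  B2 = {1, 2, 3}  B3 = {2, 3, 4}
Tree: B1–B2, B1–B3

Every bag has size at most 3, so the width is 3 − 1 = 2 and tw(G) ≤ 2. Conversely, {0, 2, 3} is a clique of size 3, and the vertices of any clique must share a bag in every tree decomposition; so some bag has ≥ 3 vertices and tw(G) ≥ 2. Hence tw(G) = 2 exactly.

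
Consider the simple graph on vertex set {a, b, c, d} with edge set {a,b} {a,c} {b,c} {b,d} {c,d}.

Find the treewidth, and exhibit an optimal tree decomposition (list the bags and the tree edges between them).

Treewidth 2.
Bags: B1 = {b, c, d}  B2 = {a, b, c}
Tree: B1–B2

Every bag has size at most 3, so the width is 3 − 1 = 2 and tw(G) ≤ 2. For the lower bound, the 3 vertices {b, c, d} are pairwise adjacent, and any tree decomposition puts a clique entirely inside one bag — forcing width ≥ 2. Therefore the treewidth is 2.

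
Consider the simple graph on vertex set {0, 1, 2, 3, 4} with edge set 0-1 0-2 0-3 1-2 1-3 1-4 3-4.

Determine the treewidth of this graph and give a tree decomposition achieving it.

Treewidth 2.
One such decomposition:
Bags: B1 = {0, 1, 2}  B2 = {0, 1, 3}  B3 = {1, 3, 4}
Tree: B1–B2, B2–B3

Each bag holds 3 vertices, so the decomposition has width 2, which upper-bounds the treewidth. On the other hand G contains the 3-clique {0, 1, 2}. A clique must lie in a single bag of any decomposition, so no decomposition can have width below 2. The upper and lower bounds meet at 2, so that is the treewidth.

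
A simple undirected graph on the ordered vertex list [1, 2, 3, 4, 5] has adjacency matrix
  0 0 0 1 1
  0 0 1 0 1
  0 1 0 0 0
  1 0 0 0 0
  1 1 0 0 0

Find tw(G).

A width-1 tree decomposition is:
Bags: B1 = {1, 4}  B2 = {1, 5}  B3 = {2, 5}  B4 = {2, 3}
Tree: B1–B2, B2–B3, B3–B4
Each bag holds 2 vertices, so the decomposition has width 1, which upper-bounds the treewidth. Any graph with an edge has treewidth ≥ 1, and G has the edge 4–1. Hence tw(G) = 1 exactly.

1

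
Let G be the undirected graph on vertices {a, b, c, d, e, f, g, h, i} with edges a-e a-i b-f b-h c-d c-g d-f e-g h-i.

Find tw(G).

2

A width-2 tree decomposition is:
Bags: B1 = {a, e, g}  B2 = {a, g, i}  B3 = {g, h, i}  B4 = {b, g, h}  B5 = {b, f, g}  B6 = {d, f, g}  B7 = {c, d, g}
Tree: B1–B2, B2–B3, B3–B4, B4–B5, B5–B6, B6–B7
The largest bag has 3 vertices, giving width 2; this decomposition certifies tw(G) ≤ 2. The edges g–e–a–i–h–b–f–d–c–g form a cycle, so G is not a tree and its treewidth is at least 2. Therefore the treewidth is 2.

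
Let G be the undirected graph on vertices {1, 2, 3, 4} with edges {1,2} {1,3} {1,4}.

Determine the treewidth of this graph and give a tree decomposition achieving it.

Treewidth 1.
One optimal decomposition is:
Bags: B1 = {1, 2}  B2 = {1, 4}  B3 = {1, 3}
Tree: B1–B2, B1–B3

Every bag has size at most 2, so the width is 2 − 1 = 1 and tw(G) ≤ 1. Any graph with an edge has treewidth ≥ 1, and G has the edge 2–1. Therefore the treewidth is 1.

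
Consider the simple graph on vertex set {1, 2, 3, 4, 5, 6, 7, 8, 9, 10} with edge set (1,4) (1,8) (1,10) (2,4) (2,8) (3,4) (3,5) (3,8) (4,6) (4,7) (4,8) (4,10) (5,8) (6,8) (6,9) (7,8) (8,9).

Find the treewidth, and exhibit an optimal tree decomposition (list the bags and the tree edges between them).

Each bag holds 3 vertices, so the decomposition has width 2, which upper-bounds the treewidth. For the lower bound, the 3 vertices {6, 8, 9} are pairwise adjacent, and any tree decomposition puts a clique entirely inside one bag — forcing width ≥ 2. The upper and lower bounds meet at 2, so that is the treewidth.

Treewidth 2.
One such decomposition:
Bags: B1 = {3, 4, 8}  B2 = {1, 4, 8}  B3 = {4, 7, 8}  B4 = {1, 4, 10}  B5 = {4, 6, 8}  B6 = {2, 4, 8}  B7 = {6, 8, 9}  B8 = {3, 5, 8}
Tree: B1–B2, B2–B3, B2–B4, B2–B5, B3–B6, B5–B7, B1–B8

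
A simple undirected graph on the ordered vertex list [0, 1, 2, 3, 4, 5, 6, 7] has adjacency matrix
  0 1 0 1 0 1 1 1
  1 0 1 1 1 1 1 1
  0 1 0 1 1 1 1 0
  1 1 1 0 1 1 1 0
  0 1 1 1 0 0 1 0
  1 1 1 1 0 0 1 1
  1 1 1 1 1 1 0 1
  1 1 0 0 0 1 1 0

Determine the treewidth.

4

A width-4 tree decomposition is:
Bags: B1 = {0, 1, 5, 6, 7}  B2 = {0, 1, 3, 5, 6}  B3 = {1, 2, 3, 5, 6}  B4 = {1, 2, 3, 4, 6}
Tree: B1–B2, B2–B3, B3–B4
The largest bag has 5 vertices, giving width 4; this decomposition certifies tw(G) ≤ 4. For the lower bound, the 5 vertices {0, 1, 3, 5, 6} are pairwise adjacent, and any tree decomposition puts a clique entirely inside one bag — forcing width ≥ 4. Hence tw(G) = 4 exactly.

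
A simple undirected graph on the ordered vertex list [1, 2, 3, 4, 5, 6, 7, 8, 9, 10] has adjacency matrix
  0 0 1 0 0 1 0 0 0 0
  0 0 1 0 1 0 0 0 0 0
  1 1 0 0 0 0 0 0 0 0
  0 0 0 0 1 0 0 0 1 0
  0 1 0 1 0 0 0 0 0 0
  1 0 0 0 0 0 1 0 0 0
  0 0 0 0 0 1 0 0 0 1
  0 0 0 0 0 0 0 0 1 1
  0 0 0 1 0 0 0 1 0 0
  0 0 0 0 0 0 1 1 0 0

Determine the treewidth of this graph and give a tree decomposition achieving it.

Every bag has size at most 3, so the width is 3 − 1 = 2 and tw(G) ≤ 2. Since 10–7–6–1–3–2–5–4–9–8–10 is a cycle in G, G is not acyclic. Forests are exactly the graphs of treewidth ≤ 1, so tw(G) ≥ 2. Combining the bounds, tw(G) = 2.

Treewidth 2.
Bags: B1 = {6, 7, 10}  B2 = {1, 6, 10}  B3 = {1, 3, 10}  B4 = {2, 3, 10}  B5 = {2, 5, 10}  B6 = {4, 5, 10}  B7 = {4, 9, 10}  B8 = {8, 9, 10}
Tree: B1–B2, B2–B3, B3–B4, B4–B5, B5–B6, B6–B7, B7–B8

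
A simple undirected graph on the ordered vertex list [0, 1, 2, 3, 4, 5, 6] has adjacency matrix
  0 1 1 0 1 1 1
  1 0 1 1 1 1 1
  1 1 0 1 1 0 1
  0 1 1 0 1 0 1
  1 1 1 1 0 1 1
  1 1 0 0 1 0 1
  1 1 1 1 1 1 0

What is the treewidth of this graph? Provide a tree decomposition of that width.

Treewidth 4.
One such decomposition:
Bags: B1 = {1, 2, 3, 4, 6}  B2 = {0, 1, 2, 4, 6}  B3 = {0, 1, 4, 5, 6}
Tree: B1–B2, B2–B3

Each bag holds 5 vertices, so the decomposition has width 4, which upper-bounds the treewidth. Conversely, {0, 1, 2, 4, 6} is a clique of size 5, and the vertices of any clique must share a bag in every tree decomposition; so some bag has ≥ 5 vertices and tw(G) ≥ 4. Therefore the treewidth is 4.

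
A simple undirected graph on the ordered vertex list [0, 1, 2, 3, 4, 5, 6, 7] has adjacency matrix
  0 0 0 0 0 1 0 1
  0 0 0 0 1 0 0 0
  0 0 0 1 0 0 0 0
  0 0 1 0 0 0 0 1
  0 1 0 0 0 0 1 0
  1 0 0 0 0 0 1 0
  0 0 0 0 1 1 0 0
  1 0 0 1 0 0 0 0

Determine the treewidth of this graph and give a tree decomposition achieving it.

Each bag holds 2 vertices, so the decomposition has width 1, which upper-bounds the treewidth. G has an edge, so its treewidth is at least 1. Combining the bounds, tw(G) = 1.

Treewidth 1.
One optimal decomposition is:
Bags: B1 = {2, 3}  B2 = {3, 7}  B3 = {0, 7}  B4 = {0, 5}  B5 = {5, 6}  B6 = {4, 6}  B7 = {1, 4}
Tree: B1–B2, B2–B3, B3–B4, B4–B5, B5–B6, B6–B7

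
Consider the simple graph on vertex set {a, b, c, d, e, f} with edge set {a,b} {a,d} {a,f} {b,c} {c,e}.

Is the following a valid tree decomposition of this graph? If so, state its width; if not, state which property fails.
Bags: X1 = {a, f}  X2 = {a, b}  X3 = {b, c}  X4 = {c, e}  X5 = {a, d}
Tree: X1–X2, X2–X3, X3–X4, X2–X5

Yes; width 1.

Checking the three conditions: (i) the bags cover all of {a, b, c, d, e, f}; (ii) for each edge, some bag contains both endpoints; (iii) the bags containing any fixed vertex form a subtree. All hold, so the decomposition is valid with width 2 − 1 = 1.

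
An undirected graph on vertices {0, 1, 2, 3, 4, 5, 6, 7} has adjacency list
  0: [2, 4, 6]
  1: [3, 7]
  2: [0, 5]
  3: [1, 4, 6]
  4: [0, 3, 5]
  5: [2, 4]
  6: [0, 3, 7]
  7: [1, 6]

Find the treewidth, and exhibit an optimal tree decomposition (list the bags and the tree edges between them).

Every bag has size at most 3, so the width is 3 − 1 = 2 and tw(G) ≤ 2. For the lower bound, G contains the cycle 1–7–6–3–1, so G is not a forest; only forests have treewidth ≤ 1, hence tw(G) ≥ 2. Hence tw(G) = 2 exactly.

Treewidth 2.
Bags: B1 = {1, 3, 7}  B2 = {3, 6, 7}  B3 = {3, 4, 6}  B4 = {0, 4, 6}  B5 = {0, 4, 5}  B6 = {0, 2, 5}
Tree: B1–B2, B2–B3, B3–B4, B4–B5, B5–B6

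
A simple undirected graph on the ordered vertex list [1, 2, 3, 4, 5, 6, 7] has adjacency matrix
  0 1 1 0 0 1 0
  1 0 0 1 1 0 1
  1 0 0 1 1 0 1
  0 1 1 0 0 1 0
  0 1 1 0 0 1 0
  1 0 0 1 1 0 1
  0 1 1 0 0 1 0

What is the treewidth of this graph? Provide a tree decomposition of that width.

Every bag has size at most 4, so the width is 4 − 1 = 3 and tw(G) ≤ 3. For the lower bound: the 4 vertex sets {2,5}, {1,6}, {3}, {7} are disjoint, each induces a connected subgraph, and every pair is joined by at least one edge of G. Contracting each set to a single vertex therefore yields K_{4} as a minor, and since treewidth is minor-monotone, tw(G) ≥ tw(K_{4}) = 3. Hence tw(G) = 3 exactly.

Treewidth 3.
One such decomposition:
Bags: B1 = {2, 3, 5, 6}  B2 = {1, 2, 3, 6}  B3 = {2, 3, 6, 7}  B4 = {2, 3, 4, 6}
Tree: B1–B2, B2–B3, B3–B4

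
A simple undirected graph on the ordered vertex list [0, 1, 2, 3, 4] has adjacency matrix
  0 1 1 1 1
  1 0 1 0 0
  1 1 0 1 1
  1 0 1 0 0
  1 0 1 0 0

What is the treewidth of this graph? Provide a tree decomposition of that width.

Every bag has size at most 3, so the width is 3 − 1 = 2 and tw(G) ≤ 2. For the lower bound, the 3 vertices {0, 1, 2} are pairwise adjacent, and any tree decomposition puts a clique entirely inside one bag — forcing width ≥ 2. Combining the bounds, tw(G) = 2.

Treewidth 2.
One such decomposition:
Bags: B1 = {0, 2, 3}  B2 = {0, 2, 4}  B3 = {0, 1, 2}
Tree: B1–B2, B1–B3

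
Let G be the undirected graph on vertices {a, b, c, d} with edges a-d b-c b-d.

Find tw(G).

1

A width-1 tree decomposition is:
Bags: B1 = {b, c}  B2 = {b, d}  B3 = {a, d}
Tree: B1–B2, B2–B3
Every bag has size at most 2, so the width is 2 − 1 = 1 and tw(G) ≤ 1. Since G has at least one edge (e.g. c–b), it is not an edgeless graph, so tw(G) ≥ 1. Combining the bounds, tw(G) = 1.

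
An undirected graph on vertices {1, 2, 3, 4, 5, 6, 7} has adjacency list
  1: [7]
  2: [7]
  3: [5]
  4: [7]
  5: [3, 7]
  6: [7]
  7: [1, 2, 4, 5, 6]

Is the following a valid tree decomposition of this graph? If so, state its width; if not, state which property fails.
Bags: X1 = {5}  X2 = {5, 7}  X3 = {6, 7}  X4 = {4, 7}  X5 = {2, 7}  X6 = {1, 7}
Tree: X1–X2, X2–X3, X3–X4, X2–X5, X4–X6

A tree decomposition must satisfy three properties: every vertex lies in some bag; for every edge, both endpoints lie together in some bag; and for every vertex, the bags containing it form a connected subtree. Here vertex 3 appears in no bag, so the decomposition is invalid.

No — vertex 3 appears in no bag.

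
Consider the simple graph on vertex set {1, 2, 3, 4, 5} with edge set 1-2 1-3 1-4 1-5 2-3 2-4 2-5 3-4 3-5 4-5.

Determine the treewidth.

A width-4 tree decomposition is:
Bags: B1 = {1, 2, 3, 4, 5}
Tree: (single bag)
A single bag containing all 5 vertices is trivially a valid decomposition of width 4. For the lower bound, the 5 vertices {1, 2, 3, 4, 5} are pairwise adjacent, and any tree decomposition puts a clique entirely inside one bag — forcing width ≥ 4. The upper and lower bounds meet at 4, so that is the treewidth.

4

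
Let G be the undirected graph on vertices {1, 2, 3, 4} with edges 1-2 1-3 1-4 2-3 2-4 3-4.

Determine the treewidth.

A width-3 tree decomposition is:
Bags: B1 = {1, 2, 3, 4}
Tree: (single bag)
A single bag containing all 4 vertices is trivially a valid decomposition of width 3. For the lower bound, the 4 vertices {1, 2, 3, 4} are pairwise adjacent, and any tree decomposition puts a clique entirely inside one bag — forcing width ≥ 3. The upper and lower bounds meet at 3, so that is the treewidth.

3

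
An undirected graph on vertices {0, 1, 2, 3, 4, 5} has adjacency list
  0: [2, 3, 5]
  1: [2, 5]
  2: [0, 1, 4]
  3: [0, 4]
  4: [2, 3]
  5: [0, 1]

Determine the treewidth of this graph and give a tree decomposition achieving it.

Each bag holds 3 vertices, so the decomposition has width 2, which upper-bounds the treewidth. For the lower bound, G contains the cycle 5–1–2–0–5, so G is not a forest; only forests have treewidth ≤ 1, hence tw(G) ≥ 2. The upper and lower bounds meet at 2, so that is the treewidth.

Treewidth 2.
One optimal decomposition is:
Bags: B1 = {0, 1, 5}  B2 = {0, 1, 2}  B3 = {0, 2, 3}  B4 = {2, 3, 4}
Tree: B1–B2, B2–B3, B3–B4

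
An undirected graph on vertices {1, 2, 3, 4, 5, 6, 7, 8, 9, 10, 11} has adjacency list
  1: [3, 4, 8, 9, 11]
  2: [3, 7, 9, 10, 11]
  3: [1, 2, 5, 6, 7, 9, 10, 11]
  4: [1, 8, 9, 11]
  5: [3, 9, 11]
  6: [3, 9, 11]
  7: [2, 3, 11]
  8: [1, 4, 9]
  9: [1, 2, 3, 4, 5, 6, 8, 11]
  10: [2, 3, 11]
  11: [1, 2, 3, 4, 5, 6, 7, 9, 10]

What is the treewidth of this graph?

A width-3 tree decomposition is:
Bags: B1 = {2, 3, 9, 11}  B2 = {3, 5, 9, 11}  B3 = {2, 3, 10, 11}  B4 = {2, 3, 7, 11}  B5 = {3, 6, 9, 11}  B6 = {1, 3, 9, 11}  B7 = {1, 4, 9, 11}  B8 = {1, 4, 8, 9}
Tree: B1–B2, B1–B3, B1–B4, B2–B5, B2–B6, B6–B7, B7–B8
The largest bag has 4 vertices, giving width 3; this decomposition certifies tw(G) ≤ 3. Conversely, {1, 4, 8, 9} is a clique of size 4, and the vertices of any clique must share a bag in every tree decomposition; so some bag has ≥ 4 vertices and tw(G) ≥ 3. Combining the bounds, tw(G) = 3.

3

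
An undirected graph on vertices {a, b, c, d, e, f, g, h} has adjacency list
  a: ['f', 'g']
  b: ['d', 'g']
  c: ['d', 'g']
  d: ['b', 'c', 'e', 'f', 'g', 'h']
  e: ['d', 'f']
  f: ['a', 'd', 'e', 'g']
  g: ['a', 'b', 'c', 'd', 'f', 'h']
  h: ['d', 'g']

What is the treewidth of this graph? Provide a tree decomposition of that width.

The largest bag has 3 vertices, giving width 2; this decomposition certifies tw(G) ≤ 2. On the other hand G contains the 3-clique {d, g, h}. A clique must lie in a single bag of any decomposition, so no decomposition can have width below 2. Therefore the treewidth is 2.

Treewidth 2.
One optimal decomposition is:
Bags: B1 = {d, g, h}  B2 = {d, f, g}  B3 = {d, e, f}  B4 = {b, d, g}  B5 = {c, d, g}  B6 = {a, f, g}
Tree: B1–B2, B2–B3, B1–B4, B4–B5, B2–B6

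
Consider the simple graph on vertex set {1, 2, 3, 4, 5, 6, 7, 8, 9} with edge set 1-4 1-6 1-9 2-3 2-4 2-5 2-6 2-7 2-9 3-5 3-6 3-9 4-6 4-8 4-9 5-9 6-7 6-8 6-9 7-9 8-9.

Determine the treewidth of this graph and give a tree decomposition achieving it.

The largest bag has 4 vertices, giving width 3; this decomposition certifies tw(G) ≤ 3. Conversely, {2, 3, 5, 9} is a clique of size 4, and the vertices of any clique must share a bag in every tree decomposition; so some bag has ≥ 4 vertices and tw(G) ≥ 3. Combining the bounds, tw(G) = 3.

Treewidth 3.
One such decomposition:
Bags: B1 = {2, 3, 6, 9}  B2 = {2, 4, 6, 9}  B3 = {2, 6, 7, 9}  B4 = {2, 3, 5, 9}  B5 = {1, 4, 6, 9}  B6 = {4, 6, 8, 9}
Tree: B1–B2, B1–B3, B1–B4, B2–B5, B2–B6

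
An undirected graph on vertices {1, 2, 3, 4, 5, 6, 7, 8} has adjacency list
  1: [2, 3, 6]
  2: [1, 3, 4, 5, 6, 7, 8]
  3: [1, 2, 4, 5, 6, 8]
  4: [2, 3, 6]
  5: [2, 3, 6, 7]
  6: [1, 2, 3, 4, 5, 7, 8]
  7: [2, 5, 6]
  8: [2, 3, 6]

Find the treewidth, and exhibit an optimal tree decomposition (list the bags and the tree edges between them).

Each bag holds 4 vertices, so the decomposition has width 3, which upper-bounds the treewidth. For the lower bound, the 4 vertices {2, 3, 6, 8} are pairwise adjacent, and any tree decomposition puts a clique entirely inside one bag — forcing width ≥ 3. Hence tw(G) = 3 exactly.

Treewidth 3.
Bags: B1 = {1, 2, 3, 6}  B2 = {2, 3, 5, 6}  B3 = {2, 3, 6, 8}  B4 = {2, 5, 6, 7}  B5 = {2, 3, 4, 6}
Tree: B1–B2, B2–B3, B2–B4, B1–B5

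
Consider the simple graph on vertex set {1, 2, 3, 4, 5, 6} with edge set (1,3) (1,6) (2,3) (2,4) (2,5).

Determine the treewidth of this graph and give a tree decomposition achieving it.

Treewidth 1.
One such decomposition:
Bags: B1 = {2, 4}  B2 = {2, 5}  B3 = {2, 3}  B4 = {1, 3}  B5 = {1, 6}
Tree: B1–B2, B2–B3, B3–B4, B4–B5

Every bag has size at most 2, so the width is 2 − 1 = 1 and tw(G) ≤ 1. Any graph with an edge has treewidth ≥ 1, and G has the edge 2–4. Combining the bounds, tw(G) = 1.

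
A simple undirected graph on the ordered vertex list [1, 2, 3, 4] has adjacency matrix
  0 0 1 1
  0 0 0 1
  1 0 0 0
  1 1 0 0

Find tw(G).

A width-1 tree decomposition is:
Bags: B1 = {1, 4}  B2 = {1, 3}  B3 = {2, 4}
Tree: B1–B2, B1–B3
Every bag has size at most 2, so the width is 2 − 1 = 1 and tw(G) ≤ 1. Any graph with an edge has treewidth ≥ 1, and G has the edge 4–1. The upper and lower bounds meet at 1, so that is the treewidth.

1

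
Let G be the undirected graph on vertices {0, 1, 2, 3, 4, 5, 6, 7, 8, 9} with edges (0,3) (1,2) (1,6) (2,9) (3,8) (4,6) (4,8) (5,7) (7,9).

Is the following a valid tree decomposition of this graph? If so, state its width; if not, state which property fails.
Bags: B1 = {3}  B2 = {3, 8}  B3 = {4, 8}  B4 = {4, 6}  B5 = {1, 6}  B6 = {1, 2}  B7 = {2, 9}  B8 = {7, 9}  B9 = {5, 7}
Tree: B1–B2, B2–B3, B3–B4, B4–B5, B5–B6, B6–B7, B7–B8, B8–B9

No — vertex 0 appears in no bag.

A tree decomposition must satisfy three properties: every vertex lies in some bag; for every edge, both endpoints lie together in some bag; and for every vertex, the bags containing it form a connected subtree. Here vertex 0 appears in no bag, so the decomposition is invalid.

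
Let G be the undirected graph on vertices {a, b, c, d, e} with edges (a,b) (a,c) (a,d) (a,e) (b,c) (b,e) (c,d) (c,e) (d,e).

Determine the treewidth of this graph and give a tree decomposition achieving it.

Treewidth 3.
One such decomposition:
Bags: B1 = {a, c, d, e}  B2 = {a, b, c, e}
Tree: B1–B2

Each bag holds 4 vertices, so the decomposition has width 3, which upper-bounds the treewidth. For the lower bound, the 4 vertices {a, c, d, e} are pairwise adjacent, and any tree decomposition puts a clique entirely inside one bag — forcing width ≥ 3. Hence tw(G) = 3 exactly.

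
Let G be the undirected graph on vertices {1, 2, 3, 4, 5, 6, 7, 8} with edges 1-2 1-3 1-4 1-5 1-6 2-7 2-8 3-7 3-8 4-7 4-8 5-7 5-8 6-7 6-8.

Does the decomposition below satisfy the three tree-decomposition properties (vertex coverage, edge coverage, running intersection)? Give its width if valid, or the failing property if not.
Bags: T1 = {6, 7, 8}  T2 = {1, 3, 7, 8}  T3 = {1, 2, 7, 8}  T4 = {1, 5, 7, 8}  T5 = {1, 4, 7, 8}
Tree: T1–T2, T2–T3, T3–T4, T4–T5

No — edge (1,6) lies in no bag.

A tree decomposition must satisfy three properties: every vertex lies in some bag; for every edge, both endpoints lie together in some bag; and for every vertex, the bags containing it form a connected subtree. Here edge (1,6) lies in no bag, so the decomposition is invalid.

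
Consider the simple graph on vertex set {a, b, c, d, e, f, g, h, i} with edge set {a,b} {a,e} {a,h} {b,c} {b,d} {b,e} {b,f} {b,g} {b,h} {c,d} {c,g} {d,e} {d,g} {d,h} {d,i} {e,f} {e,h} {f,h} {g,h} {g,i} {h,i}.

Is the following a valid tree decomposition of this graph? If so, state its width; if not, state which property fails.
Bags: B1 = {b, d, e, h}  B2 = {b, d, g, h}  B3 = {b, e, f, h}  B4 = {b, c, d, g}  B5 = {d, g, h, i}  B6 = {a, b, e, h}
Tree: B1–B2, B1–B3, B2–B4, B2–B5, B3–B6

Checking the three conditions: (i) the bags cover all of {a, b, c, d, e, f, g, h, i}; (ii) for each edge, some bag contains both endpoints; (iii) the bags containing any fixed vertex form a subtree. All hold, so the decomposition is valid with width 4 − 1 = 3.

Yes; width 3.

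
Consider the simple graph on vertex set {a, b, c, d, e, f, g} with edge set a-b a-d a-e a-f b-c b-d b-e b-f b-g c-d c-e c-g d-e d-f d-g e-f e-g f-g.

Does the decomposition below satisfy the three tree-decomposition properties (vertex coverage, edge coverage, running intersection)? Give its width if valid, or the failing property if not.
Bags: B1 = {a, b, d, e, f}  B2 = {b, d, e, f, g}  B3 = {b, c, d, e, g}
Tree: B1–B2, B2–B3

Vertex coverage: the bags together contain {a, b, c, d, e, f, g}, the full vertex set. Edge coverage: each edge of G has both endpoints in at least one bag. Running intersection: for every vertex, the bags containing it form a connected subtree. All three properties hold, so this is a valid tree decomposition of width max|bag| − 1 = 4, and hence tw(G) ≤ 4.

Yes; width 4.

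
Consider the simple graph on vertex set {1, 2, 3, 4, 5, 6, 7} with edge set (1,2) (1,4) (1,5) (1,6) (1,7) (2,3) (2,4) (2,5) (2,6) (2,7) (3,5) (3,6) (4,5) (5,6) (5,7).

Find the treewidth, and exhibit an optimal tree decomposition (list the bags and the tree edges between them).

Every bag has size at most 4, so the width is 4 − 1 = 3 and tw(G) ≤ 3. Conversely, {1, 2, 4, 5} is a clique of size 4, and the vertices of any clique must share a bag in every tree decomposition; so some bag has ≥ 4 vertices and tw(G) ≥ 3. The upper and lower bounds meet at 3, so that is the treewidth.

Treewidth 3.
One optimal decomposition is:
Bags: B1 = {1, 2, 4, 5}  B2 = {1, 2, 5, 6}  B3 = {1, 2, 5, 7}  B4 = {2, 3, 5, 6}
Tree: B1–B2, B1–B3, B2–B4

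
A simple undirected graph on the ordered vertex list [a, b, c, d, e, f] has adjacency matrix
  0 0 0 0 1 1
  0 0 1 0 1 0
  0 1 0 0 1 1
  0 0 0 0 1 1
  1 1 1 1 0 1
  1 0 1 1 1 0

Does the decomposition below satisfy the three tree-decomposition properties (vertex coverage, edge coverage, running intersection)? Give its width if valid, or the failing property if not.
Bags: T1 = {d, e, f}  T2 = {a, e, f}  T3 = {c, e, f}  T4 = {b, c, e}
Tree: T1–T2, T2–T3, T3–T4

Checking the three conditions: (i) the bags cover all of {a, b, c, d, e, f}; (ii) for each edge, some bag contains both endpoints; (iii) the bags containing any fixed vertex form a subtree. All hold, so the decomposition is valid with width 3 − 1 = 2.

Yes; width 2.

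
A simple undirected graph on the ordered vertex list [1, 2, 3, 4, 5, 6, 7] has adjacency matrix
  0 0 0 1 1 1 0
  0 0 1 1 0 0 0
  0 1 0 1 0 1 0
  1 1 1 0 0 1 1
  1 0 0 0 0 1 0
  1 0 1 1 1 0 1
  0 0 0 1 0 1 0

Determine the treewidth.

A width-2 tree decomposition is:
Bags: B1 = {3, 4, 6}  B2 = {4, 6, 7}  B3 = {1, 4, 6}  B4 = {2, 3, 4}  B5 = {1, 5, 6}
Tree: B1–B2, B1–B3, B1–B4, B3–B5
Each bag holds 3 vertices, so the decomposition has width 2, which upper-bounds the treewidth. Conversely, {2, 3, 4} is a clique of size 3, and the vertices of any clique must share a bag in every tree decomposition; so some bag has ≥ 3 vertices and tw(G) ≥ 2. Therefore the treewidth is 2.

2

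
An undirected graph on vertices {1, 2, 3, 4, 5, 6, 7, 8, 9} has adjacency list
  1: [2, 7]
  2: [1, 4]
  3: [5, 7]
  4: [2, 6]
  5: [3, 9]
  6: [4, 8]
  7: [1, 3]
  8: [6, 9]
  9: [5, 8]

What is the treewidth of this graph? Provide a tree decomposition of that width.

Treewidth 2.
One optimal decomposition is:
Bags: B1 = {5, 8, 9}  B2 = {3, 5, 8}  B3 = {3, 7, 8}  B4 = {1, 7, 8}  B5 = {1, 2, 8}  B6 = {2, 4, 8}  B7 = {4, 6, 8}
Tree: B1–B2, B2–B3, B3–B4, B4–B5, B5–B6, B6–B7

Every bag has size at most 3, so the width is 3 − 1 = 2 and tw(G) ≤ 2. For the lower bound, G contains the cycle 8–9–5–3–7–1–2–4–6–8, so G is not a forest; only forests have treewidth ≤ 1, hence tw(G) ≥ 2. Hence tw(G) = 2 exactly.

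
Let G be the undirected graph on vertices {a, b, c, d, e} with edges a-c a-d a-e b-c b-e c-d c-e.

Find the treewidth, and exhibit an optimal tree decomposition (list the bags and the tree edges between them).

Each bag holds 3 vertices, so the decomposition has width 2, which upper-bounds the treewidth. On the other hand G contains the 3-clique {a, c, d}. A clique must lie in a single bag of any decomposition, so no decomposition can have width below 2. The upper and lower bounds meet at 2, so that is the treewidth.

Treewidth 2.
Bags: B1 = {a, c, e}  B2 = {b, c, e}  B3 = {a, c, d}
Tree: B1–B2, B1–B3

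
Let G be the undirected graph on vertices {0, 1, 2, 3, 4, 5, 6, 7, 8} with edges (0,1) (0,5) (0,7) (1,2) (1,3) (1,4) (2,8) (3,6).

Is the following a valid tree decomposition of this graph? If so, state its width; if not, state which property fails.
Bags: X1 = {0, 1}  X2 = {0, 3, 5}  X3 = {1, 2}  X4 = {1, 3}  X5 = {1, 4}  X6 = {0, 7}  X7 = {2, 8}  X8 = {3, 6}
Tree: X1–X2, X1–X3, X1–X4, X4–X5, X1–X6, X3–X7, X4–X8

No — bags containing vertex 3 are not connected in the tree.

A tree decomposition must satisfy three properties: every vertex lies in some bag; for every edge, both endpoints lie together in some bag; and for every vertex, the bags containing it form a connected subtree. Here bags containing vertex 3 are not connected in the tree, so the decomposition is invalid.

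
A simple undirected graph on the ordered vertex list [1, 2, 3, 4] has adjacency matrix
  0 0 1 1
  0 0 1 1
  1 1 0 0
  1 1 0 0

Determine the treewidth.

A width-2 tree decomposition is:
Bags: B1 = {2, 3, 4}  B2 = {1, 3, 4}
Tree: B1–B2
Every bag has size at most 3, so the width is 3 − 1 = 2 and tw(G) ≤ 2. Since 3–2–4–1–3 is a cycle in G, G is not acyclic. Forests are exactly the graphs of treewidth ≤ 1, so tw(G) ≥ 2. Therefore the treewidth is 2.

2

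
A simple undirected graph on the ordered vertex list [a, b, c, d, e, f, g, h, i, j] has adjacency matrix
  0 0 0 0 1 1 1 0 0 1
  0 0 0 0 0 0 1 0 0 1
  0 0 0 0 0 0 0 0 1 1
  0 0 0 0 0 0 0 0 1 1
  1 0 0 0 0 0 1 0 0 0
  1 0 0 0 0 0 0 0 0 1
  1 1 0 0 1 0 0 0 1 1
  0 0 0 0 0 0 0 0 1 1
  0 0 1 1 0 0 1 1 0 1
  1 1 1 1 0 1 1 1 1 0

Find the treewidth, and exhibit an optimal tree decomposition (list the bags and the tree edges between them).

Treewidth 2.
One optimal decomposition is:
Bags: B1 = {g, i, j}  B2 = {a, g, j}  B3 = {d, i, j}  B4 = {a, e, g}  B5 = {c, i, j}  B6 = {h, i, j}  B7 = {a, f, j}  B8 = {b, g, j}
Tree: B1–B2, B1–B3, B2–B4, B3–B5, B5–B6, B2–B7, B2–B8

The largest bag has 3 vertices, giving width 2; this decomposition certifies tw(G) ≤ 2. On the other hand G contains the 3-clique {a, g, j}. A clique must lie in a single bag of any decomposition, so no decomposition can have width below 2. Combining the bounds, tw(G) = 2.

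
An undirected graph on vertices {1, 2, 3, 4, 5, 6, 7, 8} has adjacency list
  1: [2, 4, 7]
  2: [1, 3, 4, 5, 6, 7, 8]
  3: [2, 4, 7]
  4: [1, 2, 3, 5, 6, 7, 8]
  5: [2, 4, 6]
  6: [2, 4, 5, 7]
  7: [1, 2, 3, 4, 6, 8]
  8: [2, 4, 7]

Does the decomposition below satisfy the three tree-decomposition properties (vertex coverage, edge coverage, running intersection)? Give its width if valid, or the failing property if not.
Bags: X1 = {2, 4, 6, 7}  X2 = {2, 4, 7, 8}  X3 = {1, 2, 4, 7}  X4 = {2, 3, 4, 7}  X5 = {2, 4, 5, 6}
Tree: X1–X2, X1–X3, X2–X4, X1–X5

Yes; width 3.

Checking the three conditions: (i) the bags cover all of {1, 2, 3, 4, 5, 6, 7, 8}; (ii) for each edge, some bag contains both endpoints; (iii) the bags containing any fixed vertex form a subtree. All hold, so the decomposition is valid with width 4 − 1 = 3.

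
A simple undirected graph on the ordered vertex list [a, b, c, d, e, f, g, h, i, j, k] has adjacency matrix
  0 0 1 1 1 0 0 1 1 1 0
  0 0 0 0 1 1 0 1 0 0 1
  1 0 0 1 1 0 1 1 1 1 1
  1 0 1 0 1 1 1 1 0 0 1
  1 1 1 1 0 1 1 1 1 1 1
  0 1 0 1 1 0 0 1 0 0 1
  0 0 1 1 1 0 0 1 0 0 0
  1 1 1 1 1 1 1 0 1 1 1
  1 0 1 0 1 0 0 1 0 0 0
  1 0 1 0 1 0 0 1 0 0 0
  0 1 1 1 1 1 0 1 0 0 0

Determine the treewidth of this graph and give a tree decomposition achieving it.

Treewidth 4.
Bags: B1 = {a, c, d, e, h}  B2 = {c, d, e, h, k}  B3 = {c, d, e, g, h}  B4 = {d, e, f, h, k}  B5 = {a, c, e, h, i}  B6 = {a, c, e, h, j}  B7 = {b, e, f, h, k}
Tree: B1–B2, B1–B3, B2–B4, B1–B5, B5–B6, B4–B7

Each bag holds 5 vertices, so the decomposition has width 4, which upper-bounds the treewidth. For the lower bound, the 5 vertices {c, d, e, g, h} are pairwise adjacent, and any tree decomposition puts a clique entirely inside one bag — forcing width ≥ 4. The upper and lower bounds meet at 4, so that is the treewidth.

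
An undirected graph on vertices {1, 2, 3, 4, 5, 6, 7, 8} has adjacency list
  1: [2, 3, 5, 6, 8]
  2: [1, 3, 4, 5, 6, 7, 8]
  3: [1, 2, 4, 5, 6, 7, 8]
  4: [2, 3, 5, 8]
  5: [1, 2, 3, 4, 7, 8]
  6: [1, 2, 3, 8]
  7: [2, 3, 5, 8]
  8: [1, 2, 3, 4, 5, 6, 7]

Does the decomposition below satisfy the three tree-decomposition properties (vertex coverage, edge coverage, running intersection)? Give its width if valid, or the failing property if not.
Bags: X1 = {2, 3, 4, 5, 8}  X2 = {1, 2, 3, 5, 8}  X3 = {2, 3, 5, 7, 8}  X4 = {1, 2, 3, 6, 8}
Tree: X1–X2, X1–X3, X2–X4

Every vertex of G appears in some bag (union = {1, 2, 3, 4, 5, 6, 7, 8}); every edge is covered by a bag; and for each vertex v the set of bags containing v is connected in the bag tree. The decomposition is therefore valid. The largest bag has 5 vertices, so the width is 4.

Yes; width 4.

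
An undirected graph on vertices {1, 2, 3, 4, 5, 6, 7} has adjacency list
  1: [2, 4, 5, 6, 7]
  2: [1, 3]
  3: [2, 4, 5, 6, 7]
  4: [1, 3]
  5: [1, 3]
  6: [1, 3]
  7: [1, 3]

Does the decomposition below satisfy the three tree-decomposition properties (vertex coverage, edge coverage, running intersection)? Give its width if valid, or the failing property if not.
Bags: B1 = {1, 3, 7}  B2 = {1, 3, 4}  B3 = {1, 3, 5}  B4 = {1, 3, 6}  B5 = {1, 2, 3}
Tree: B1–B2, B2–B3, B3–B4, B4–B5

Yes; width 2.

Checking the three conditions: (i) the bags cover all of {1, 2, 3, 4, 5, 6, 7}; (ii) for each edge, some bag contains both endpoints; (iii) the bags containing any fixed vertex form a subtree. All hold, so the decomposition is valid with width 3 − 1 = 2.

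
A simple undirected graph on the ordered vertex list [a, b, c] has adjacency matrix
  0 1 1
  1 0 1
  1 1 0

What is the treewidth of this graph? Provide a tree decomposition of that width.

Treewidth 2.
One such decomposition:
Bags: B1 = {a, b, c}
Tree: (single bag)

A single bag containing all 3 vertices is trivially a valid decomposition of width 2. For the lower bound, the 3 vertices {a, b, c} are pairwise adjacent, and any tree decomposition puts a clique entirely inside one bag — forcing width ≥ 2. Therefore the treewidth is 2.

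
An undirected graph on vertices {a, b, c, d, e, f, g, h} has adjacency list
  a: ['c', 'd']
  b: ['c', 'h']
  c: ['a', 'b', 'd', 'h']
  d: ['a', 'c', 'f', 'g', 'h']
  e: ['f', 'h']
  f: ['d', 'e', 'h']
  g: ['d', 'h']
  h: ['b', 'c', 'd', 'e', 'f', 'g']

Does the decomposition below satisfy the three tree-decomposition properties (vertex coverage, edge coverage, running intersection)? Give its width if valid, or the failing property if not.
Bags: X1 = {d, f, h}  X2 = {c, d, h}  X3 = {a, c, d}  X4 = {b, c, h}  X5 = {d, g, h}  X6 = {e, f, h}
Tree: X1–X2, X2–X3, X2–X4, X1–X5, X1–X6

Vertex coverage: the bags together contain {a, b, c, d, e, f, g, h}, the full vertex set. Edge coverage: each edge of G has both endpoints in at least one bag. Running intersection: for every vertex, the bags containing it form a connected subtree. All three properties hold, so this is a valid tree decomposition of width max|bag| − 1 = 2, and hence tw(G) ≤ 2.

Yes; width 2.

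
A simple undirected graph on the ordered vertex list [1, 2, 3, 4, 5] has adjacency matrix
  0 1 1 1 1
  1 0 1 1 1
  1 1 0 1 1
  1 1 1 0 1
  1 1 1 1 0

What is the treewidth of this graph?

4

A width-4 tree decomposition is:
Bags: B1 = {1, 2, 3, 4, 5}
Tree: (single bag)
A single bag containing all 5 vertices is trivially a valid decomposition of width 4. On the other hand G contains the 5-clique {1, 2, 3, 4, 5}. A clique must lie in a single bag of any decomposition, so no decomposition can have width below 4. Hence tw(G) = 4 exactly.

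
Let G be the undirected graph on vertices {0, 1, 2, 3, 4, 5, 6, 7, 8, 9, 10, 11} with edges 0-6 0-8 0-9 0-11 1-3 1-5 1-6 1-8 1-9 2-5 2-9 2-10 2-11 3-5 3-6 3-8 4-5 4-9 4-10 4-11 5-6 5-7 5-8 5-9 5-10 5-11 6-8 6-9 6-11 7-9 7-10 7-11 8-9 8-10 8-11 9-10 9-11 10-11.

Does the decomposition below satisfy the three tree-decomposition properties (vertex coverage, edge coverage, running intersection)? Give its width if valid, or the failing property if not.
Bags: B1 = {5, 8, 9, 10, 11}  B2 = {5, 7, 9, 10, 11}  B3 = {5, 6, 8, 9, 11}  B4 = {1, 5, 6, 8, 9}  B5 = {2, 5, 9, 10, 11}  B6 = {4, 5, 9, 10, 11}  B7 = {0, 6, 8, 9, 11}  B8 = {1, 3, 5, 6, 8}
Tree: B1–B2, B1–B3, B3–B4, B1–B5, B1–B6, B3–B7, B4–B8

Every vertex of G appears in some bag (union = {0, 1, 2, 3, 4, 5, 6, 7, 8, 9, 10, 11}); every edge is covered by a bag; and for each vertex v the set of bags containing v is connected in the bag tree. The decomposition is therefore valid. The largest bag has 5 vertices, so the width is 4.

Yes; width 4.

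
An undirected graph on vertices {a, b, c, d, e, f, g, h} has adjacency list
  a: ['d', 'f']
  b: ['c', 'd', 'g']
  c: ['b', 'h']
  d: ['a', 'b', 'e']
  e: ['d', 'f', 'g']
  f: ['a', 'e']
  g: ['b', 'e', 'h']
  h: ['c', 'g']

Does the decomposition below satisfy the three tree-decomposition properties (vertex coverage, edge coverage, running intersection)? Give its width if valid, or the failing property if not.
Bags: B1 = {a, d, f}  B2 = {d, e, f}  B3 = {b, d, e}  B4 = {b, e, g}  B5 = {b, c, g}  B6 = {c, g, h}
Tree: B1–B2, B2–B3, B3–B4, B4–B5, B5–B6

Yes; width 2.

Checking the three conditions: (i) the bags cover all of {a, b, c, d, e, f, g, h}; (ii) for each edge, some bag contains both endpoints; (iii) the bags containing any fixed vertex form a subtree. All hold, so the decomposition is valid with width 3 − 1 = 2.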